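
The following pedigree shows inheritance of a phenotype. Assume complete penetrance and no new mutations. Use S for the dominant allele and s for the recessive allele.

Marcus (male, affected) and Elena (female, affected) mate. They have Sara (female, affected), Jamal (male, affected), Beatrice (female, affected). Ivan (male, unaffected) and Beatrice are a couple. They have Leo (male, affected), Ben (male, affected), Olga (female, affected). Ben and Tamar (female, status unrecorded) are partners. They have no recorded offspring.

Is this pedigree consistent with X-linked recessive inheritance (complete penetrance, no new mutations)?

Under X-linked recessive, Olga (affected, female) cannot arise from Ivan (unaffected) × Beatrice (affected).

No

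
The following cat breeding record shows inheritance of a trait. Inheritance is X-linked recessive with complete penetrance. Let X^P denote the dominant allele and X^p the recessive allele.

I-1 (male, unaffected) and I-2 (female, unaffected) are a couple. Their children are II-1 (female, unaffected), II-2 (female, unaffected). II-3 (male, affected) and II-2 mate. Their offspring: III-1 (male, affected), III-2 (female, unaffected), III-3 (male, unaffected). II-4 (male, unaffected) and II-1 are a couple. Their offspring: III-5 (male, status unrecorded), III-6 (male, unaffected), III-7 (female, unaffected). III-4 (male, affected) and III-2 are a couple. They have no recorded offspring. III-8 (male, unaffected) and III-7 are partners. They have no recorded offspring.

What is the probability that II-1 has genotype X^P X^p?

1/3

I-1 is unaffected, so I-1 is X^P Y.
I-2 is unaffected so carries P and passed p to II-2 (X^P X^p, whose P came from I-1), so I-2 is X^P X^p.
Their cross gives offspring ratios 1/2 X^P X^P : 1/2 X^P X^p. Conditioning on II-1 being unaffected, P(X^P X^p) = 1/2 / 1 = 1/2 before taking II-1's own offspring into account.
II-4 is unaffected, so II-4 is X^P Y.
Now use II-1's offspring. Probability of each recorded status — unaffected son III-6: 1/2 if II-1 is X^P X^p, 1 if X^P X^P. (III-5, III-7: equally likely either way, so uninformative.)
Bayes: P(X^P X^p) = 1/2·1/2 / (1/2·1/2 + 1/2·1) = 1/3.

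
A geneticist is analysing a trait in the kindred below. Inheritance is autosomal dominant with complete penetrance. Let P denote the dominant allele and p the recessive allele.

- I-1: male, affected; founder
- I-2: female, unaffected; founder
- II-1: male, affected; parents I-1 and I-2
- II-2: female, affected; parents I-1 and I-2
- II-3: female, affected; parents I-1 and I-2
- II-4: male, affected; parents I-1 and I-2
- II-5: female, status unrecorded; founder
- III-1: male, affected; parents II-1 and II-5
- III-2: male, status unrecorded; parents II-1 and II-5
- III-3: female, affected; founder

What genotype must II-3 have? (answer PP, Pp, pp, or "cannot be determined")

From phenotype alone, II-3 is PP or Pp.
II-3 is affected so carries P and received p from I-2 (pp), so II-3 is Pp.

Pp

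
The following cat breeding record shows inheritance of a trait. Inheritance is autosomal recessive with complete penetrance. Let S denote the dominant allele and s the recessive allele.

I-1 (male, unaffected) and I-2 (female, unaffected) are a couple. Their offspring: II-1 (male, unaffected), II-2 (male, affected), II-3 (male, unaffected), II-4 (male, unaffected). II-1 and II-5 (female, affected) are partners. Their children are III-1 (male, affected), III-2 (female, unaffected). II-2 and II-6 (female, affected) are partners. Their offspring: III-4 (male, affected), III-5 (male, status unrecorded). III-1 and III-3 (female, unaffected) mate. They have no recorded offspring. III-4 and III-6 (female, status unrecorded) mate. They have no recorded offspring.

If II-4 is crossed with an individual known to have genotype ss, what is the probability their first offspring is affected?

1/3

I-1 is unaffected so carries S and passed s to II-2 (ss), so I-1 is Ss.
I-2 is unaffected so carries S and passed s to II-2 (ss), so I-2 is Ss.
II-4 is an unaffected offspring of I-1 (Ss) × I-2 (Ss), whose cross gives 1/4 SS : 1/2 Ss : 1/4 ss; conditioning on being unaffected, II-4 is SS with probability 1/3, Ss with probability 2/3.
Summing over parental genotype combinations, P(offspring is affected) = 2/3·1/2 = 1/3.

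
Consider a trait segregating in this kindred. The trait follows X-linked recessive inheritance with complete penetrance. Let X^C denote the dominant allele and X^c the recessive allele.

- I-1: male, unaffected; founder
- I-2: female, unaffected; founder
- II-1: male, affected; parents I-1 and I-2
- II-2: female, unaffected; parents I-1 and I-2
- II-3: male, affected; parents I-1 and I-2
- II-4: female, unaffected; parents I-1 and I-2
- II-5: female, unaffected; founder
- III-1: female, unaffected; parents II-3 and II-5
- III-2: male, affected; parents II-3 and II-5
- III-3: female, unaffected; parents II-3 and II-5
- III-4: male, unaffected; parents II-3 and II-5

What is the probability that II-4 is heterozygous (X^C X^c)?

1/2

I-1 is unaffected, so I-1 is X^C Y.
I-2 is unaffected so carries C and passed c to II-1 (X^c Y), so I-2 is X^C X^c.
Their cross gives offspring ratios 1/2 X^C X^C : 1/2 X^C X^c. Conditioning on II-4 being unaffected, P(X^C X^c) = 1/2 / 1 = 1/2.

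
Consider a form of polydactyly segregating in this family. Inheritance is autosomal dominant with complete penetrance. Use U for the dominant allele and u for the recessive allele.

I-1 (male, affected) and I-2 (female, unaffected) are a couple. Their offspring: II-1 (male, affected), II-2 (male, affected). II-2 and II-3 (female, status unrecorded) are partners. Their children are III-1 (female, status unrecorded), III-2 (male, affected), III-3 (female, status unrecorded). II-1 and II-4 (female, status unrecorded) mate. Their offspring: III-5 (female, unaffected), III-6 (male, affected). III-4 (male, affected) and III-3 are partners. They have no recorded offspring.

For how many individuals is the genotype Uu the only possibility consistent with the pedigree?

Obligate heterozygotes: II-1 is affected so carries U and received u from I-2 (uu), so II-1 is Uu; II-2 is affected so carries U and received u from I-2 (uu), so II-2 is Uu.
Every other individual is either homozygous by phenotype or has at least one consistent homozygous assignment, so the count is 2.

2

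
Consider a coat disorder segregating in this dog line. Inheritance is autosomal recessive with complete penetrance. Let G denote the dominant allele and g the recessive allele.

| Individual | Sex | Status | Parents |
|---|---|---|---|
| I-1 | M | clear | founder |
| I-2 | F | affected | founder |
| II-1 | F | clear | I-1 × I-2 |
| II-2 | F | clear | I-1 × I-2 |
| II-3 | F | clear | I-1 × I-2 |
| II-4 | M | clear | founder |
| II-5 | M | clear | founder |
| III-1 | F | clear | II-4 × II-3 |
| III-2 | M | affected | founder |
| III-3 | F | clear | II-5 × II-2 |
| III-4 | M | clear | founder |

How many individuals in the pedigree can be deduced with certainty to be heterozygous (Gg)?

3

Obligate heterozygotes: II-1 is clear so carries G and received g from I-2 (gg), so II-1 is Gg; II-2 is clear so carries G and received g from I-2 (gg), so II-2 is Gg; II-3 is clear so carries G and received g from I-2 (gg), so II-3 is Gg.
Every other individual is either homozygous by phenotype or has at least one consistent homozygous assignment, so the count is 3.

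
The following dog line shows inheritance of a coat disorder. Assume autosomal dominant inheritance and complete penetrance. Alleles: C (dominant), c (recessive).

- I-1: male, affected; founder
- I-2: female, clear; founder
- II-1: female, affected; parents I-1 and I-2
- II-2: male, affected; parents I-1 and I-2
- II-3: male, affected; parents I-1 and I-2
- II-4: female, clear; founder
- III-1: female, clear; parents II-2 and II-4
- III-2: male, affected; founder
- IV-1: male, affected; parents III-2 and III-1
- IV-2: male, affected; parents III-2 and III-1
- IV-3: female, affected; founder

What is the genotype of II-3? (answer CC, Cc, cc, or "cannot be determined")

Cc

From phenotype alone, II-3 is CC or Cc.
II-3 is affected so carries C and received c from I-2 (cc), so II-3 is Cc.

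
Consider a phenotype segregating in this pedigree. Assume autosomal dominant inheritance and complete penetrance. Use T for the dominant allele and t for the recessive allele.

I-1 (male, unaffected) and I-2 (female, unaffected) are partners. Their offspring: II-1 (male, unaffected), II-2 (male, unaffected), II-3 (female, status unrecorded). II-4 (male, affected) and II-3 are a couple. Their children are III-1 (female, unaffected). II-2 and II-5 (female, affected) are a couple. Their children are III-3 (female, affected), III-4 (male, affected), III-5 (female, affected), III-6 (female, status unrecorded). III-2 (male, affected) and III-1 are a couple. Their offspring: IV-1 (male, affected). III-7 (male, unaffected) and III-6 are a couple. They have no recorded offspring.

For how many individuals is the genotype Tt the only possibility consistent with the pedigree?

5

Obligate heterozygotes: II-4 is affected so carries T and passed t to III-1 (tt), so II-4 is Tt; III-3 is affected so carries T and received t from II-2 (tt), so III-3 is Tt; III-4 is affected so carries T and received t from II-2 (tt), so III-4 is Tt; III-5 is affected so carries T and received t from II-2 (tt), so III-5 is Tt; IV-1 is affected so carries T and received t from III-1 (tt), so IV-1 is Tt.
Every other individual is either homozygous by phenotype or has at least one consistent homozygous assignment, so the count is 5.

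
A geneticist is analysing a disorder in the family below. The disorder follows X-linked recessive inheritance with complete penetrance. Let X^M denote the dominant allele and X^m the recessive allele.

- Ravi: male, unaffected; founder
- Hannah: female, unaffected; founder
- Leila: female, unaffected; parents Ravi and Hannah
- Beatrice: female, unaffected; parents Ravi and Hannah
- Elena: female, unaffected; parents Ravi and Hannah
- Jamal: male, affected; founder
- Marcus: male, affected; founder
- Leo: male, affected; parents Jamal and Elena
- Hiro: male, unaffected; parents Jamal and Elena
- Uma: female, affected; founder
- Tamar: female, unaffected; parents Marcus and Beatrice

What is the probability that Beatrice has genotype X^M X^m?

Ravi is unaffected, so Ravi is X^M Y.
Hannah is unaffected so carries M and passed m to Elena (X^M X^m, whose M came from Ravi), so Hannah is X^M X^m.
Their cross gives offspring ratios 1/2 X^M X^M : 1/2 X^M X^m. Conditioning on Beatrice being unaffected, P(X^M X^m) = 1/2 / 1 = 1/2 before taking Beatrice's own offspring into account.
Marcus is affected, so Marcus is X^m Y.
Now use Beatrice's offspring. Probability of each recorded status — unaffected daughter Tamar: 1/2 if Beatrice is X^M X^m, 1 if X^M X^M.
Bayes: P(X^M X^m) = 1/2·1/2 / (1/2·1/2 + 1/2·1) = 1/3.

1/3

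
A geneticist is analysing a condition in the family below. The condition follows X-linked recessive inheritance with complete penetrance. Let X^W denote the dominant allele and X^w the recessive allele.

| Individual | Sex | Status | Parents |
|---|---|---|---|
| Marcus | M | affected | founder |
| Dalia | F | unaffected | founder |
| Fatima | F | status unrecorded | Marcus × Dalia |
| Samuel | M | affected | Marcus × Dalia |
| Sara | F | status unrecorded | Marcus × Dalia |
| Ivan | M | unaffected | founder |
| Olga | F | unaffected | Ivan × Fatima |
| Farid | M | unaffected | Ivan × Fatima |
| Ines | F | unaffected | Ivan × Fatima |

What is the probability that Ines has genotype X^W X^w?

Ivan is unaffected, so Ivan is X^W Y.
Fatima passed W to Farid (X^W Y) and received w from Marcus (X^w Y), so Fatima is X^W X^w.
Their cross gives offspring ratios 1/2 X^W X^W : 1/2 X^W X^w. Conditioning on Ines being unaffected, P(X^W X^w) = 1/2 / 1 = 1/2.

1/2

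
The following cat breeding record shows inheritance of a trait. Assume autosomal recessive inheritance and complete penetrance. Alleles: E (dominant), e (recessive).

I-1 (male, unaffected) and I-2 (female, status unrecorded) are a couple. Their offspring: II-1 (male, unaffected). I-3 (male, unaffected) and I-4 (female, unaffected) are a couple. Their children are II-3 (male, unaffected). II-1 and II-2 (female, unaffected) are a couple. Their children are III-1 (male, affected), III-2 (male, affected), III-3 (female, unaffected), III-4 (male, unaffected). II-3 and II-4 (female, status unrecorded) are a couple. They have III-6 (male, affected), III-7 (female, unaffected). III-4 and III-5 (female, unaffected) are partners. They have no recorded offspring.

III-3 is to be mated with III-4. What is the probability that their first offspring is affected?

1/9

II-1 is unaffected so carries E and passed e to III-1 (ee), so II-1 is Ee.
II-2 is unaffected so carries E and passed e to III-1 (ee), so II-2 is Ee.
III-3 is an unaffected offspring of II-1 (Ee) × II-2 (Ee), whose cross gives 1/4 EE : 1/2 Ee : 1/4 ee; conditioning on being unaffected, III-3 is EE with probability 1/3, Ee with probability 2/3.
III-4 is an unaffected offspring of II-1 (Ee) × II-2 (Ee), whose cross gives 1/4 EE : 1/2 Ee : 1/4 ee; conditioning on being unaffected, III-4 is EE with probability 1/3, Ee with probability 2/3.
Summing over parental genotype combinations, P(offspring is affected) = 4/9·1/4 = 1/9.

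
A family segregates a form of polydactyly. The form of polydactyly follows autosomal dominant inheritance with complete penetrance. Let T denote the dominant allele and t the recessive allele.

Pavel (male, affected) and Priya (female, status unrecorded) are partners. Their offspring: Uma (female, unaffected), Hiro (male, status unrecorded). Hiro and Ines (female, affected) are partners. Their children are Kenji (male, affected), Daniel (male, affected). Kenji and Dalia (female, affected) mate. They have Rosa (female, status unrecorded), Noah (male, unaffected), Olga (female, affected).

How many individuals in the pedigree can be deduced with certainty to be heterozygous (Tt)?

3

Obligate heterozygotes: Pavel is affected so carries T and passed t to Uma (tt), so Pavel is Tt; Kenji is affected so carries T and passed t to Noah (tt), so Kenji is Tt; Dalia is affected so carries T and passed t to Noah (tt), so Dalia is Tt.
Every other individual is either homozygous by phenotype or has at least one consistent homozygous assignment, so the count is 3.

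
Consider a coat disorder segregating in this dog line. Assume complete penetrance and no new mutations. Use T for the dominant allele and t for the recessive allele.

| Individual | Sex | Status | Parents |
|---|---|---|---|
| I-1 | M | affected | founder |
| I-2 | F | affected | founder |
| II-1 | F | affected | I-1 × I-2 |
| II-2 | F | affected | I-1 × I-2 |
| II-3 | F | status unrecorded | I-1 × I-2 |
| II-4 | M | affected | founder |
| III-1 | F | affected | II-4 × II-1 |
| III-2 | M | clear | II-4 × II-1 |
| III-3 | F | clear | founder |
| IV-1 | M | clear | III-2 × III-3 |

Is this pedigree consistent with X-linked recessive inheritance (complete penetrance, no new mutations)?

Under X-linked recessive, III-2 (clear, male) cannot arise from II-4 (affected) × II-1 (affected).

No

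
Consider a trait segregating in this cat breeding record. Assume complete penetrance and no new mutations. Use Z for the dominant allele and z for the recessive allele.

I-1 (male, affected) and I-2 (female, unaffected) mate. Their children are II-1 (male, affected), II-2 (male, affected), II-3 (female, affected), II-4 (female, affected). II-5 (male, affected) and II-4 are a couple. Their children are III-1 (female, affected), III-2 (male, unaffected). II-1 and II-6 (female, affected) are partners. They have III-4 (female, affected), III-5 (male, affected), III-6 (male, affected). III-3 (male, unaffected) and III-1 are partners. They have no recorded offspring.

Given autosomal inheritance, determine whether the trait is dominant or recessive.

dominant

II-5 and II-4 are both affected yet have an unaffected child III-2. Under a recessive model two affected parents are homozygous and every child would be affected, so the trait cannot be recessive.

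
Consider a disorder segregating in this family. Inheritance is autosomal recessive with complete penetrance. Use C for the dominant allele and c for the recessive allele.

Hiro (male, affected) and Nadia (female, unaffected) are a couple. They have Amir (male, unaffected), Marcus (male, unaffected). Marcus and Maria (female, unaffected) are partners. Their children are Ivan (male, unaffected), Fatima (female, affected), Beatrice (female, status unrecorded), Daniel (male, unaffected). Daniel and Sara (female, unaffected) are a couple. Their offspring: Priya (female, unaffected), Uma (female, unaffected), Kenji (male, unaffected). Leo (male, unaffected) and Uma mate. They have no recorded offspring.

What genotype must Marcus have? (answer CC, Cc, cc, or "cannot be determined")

From phenotype alone, Marcus is CC or Cc.
Marcus is unaffected so carries C and received c from Hiro (cc), so Marcus is Cc.

Cc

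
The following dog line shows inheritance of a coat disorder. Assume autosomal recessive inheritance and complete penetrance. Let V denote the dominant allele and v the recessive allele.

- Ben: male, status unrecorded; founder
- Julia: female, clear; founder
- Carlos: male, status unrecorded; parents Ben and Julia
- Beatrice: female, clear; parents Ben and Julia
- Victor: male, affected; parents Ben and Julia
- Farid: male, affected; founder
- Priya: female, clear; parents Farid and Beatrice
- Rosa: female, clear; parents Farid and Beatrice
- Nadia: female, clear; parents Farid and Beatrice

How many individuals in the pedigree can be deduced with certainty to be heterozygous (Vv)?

4

Obligate heterozygotes: Julia is clear so carries V and passed v to Victor (vv), so Julia is Vv; Priya is clear so carries V and received v from Farid (vv), so Priya is Vv; Rosa is clear so carries V and received v from Farid (vv), so Rosa is Vv; Nadia is clear so carries V and received v from Farid (vv), so Nadia is Vv.
Every other individual is either homozygous by phenotype or has at least one consistent homozygous assignment, so the count is 4.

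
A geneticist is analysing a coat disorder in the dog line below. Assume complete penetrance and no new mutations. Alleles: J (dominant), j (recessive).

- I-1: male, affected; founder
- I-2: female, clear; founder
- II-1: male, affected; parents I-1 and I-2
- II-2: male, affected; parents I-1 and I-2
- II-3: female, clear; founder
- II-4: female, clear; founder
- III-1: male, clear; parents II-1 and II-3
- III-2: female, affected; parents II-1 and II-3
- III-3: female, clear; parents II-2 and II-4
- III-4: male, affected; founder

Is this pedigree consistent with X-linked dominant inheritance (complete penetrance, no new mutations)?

Under X-linked dominant, II-1 (affected, male) cannot arise from I-1 (affected) × I-2 (clear).

No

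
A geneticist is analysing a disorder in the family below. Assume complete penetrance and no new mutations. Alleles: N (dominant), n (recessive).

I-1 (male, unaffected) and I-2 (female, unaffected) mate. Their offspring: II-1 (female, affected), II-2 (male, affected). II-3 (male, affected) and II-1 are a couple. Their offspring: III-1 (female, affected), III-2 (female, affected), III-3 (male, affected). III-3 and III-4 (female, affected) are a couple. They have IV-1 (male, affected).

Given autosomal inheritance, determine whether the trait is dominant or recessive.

recessive

I-1 and I-2 are both unaffected yet have an affected child II-1. Under dominance, an affected child requires at least one affected parent, so the trait cannot be dominant.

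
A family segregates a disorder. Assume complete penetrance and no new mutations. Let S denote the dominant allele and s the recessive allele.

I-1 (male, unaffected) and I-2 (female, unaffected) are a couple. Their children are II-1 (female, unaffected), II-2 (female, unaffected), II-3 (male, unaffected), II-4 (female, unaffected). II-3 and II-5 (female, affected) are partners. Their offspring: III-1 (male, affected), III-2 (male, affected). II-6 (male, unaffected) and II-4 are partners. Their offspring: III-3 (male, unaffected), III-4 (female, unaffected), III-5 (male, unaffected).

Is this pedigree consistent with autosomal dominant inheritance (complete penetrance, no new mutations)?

A consistent assignment under autosomal dominant exists: I-1 ss, I-2 ss, II-1 ss, II-2 ss, II-3 ss, II-4 ss, II-5 SS, II-6 ss, III-1 Ss, III-2 Ss, III-3 ss, III-4 ss, III-5 ss.
In this assignment every recorded phenotype matches its genotype and every non-founder's genotype is obtainable from its parents' genotypes, so the pedigree is consistent.

Yes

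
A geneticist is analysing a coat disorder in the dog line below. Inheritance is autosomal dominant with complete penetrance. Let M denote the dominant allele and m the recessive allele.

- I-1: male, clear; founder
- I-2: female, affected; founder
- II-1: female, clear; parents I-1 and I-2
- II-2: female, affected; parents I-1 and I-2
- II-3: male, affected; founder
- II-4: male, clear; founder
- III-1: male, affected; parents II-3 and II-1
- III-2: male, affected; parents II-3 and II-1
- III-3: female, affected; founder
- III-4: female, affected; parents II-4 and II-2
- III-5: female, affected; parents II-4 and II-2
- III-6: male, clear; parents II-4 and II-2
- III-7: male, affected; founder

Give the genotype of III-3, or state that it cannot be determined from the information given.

cannot be determined

III-3's phenotype allows MM or Mm, and no parent or child forces a single allele at both positions; consistent genotype assignments exist with III-3 as MM or Mm.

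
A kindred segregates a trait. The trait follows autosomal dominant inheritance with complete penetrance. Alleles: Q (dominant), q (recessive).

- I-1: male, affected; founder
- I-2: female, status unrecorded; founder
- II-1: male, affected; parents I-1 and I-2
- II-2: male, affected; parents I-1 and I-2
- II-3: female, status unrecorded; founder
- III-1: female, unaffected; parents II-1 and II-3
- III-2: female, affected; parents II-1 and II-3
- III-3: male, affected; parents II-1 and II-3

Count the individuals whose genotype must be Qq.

Obligate heterozygotes: II-1 is affected so carries Q and passed q to III-1 (qq), so II-1 is Qq.
Every other individual is either homozygous by phenotype or has at least one consistent homozygous assignment, so the count is 1.

1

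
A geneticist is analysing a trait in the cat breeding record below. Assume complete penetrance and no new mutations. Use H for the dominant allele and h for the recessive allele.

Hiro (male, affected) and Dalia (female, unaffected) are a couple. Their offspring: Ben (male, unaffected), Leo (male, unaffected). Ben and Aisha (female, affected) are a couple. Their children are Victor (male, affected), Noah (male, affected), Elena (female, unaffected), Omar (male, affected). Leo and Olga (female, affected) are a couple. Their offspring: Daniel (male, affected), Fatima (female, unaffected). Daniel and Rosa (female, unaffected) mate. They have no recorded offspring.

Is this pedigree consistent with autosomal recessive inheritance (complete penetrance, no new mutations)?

A consistent assignment under autosomal recessive exists: Hiro hh, Dalia HH, Ben Hh, Leo Hh, Aisha hh, Olga hh, Victor hh, Noah hh, Elena Hh, Omar hh, Daniel hh, Fatima Hh, Rosa HH.
In this assignment every recorded phenotype matches its genotype and every non-founder's genotype is obtainable from its parents' genotypes, so the pedigree is consistent.

Yes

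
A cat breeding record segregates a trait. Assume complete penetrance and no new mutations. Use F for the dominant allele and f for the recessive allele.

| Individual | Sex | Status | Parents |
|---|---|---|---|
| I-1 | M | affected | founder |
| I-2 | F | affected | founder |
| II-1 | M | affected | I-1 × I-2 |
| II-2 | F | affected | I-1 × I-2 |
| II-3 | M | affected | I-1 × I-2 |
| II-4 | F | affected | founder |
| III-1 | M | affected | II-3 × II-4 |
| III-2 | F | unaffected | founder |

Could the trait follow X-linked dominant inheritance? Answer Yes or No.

Yes

A consistent assignment under X-linked dominant exists: I-1 X^F Y, I-2 X^F X^F, II-1 X^F Y, II-2 X^F X^F, II-3 X^F Y, II-4 X^F X^F, III-1 X^F Y, III-2 X^f X^f.
In this assignment every recorded phenotype matches its genotype and every non-founder's genotype is obtainable from its parents' genotypes, so the pedigree is consistent.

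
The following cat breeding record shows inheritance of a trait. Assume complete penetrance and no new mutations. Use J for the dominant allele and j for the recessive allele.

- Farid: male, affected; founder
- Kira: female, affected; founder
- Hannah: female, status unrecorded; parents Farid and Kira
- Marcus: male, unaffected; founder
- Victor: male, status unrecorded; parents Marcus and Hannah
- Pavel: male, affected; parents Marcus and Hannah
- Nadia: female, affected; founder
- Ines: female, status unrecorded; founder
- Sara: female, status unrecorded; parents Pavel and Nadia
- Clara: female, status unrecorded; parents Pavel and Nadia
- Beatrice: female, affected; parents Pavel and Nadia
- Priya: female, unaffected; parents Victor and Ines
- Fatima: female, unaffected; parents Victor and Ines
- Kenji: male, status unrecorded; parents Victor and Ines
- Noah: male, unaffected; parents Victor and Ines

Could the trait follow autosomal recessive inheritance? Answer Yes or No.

A consistent assignment under autosomal recessive exists: Farid jj, Kira jj, Hannah jj, Marcus Jj, Victor Jj, Pavel jj, Nadia jj, Ines JJ, Sara jj, Clara jj, Beatrice jj, Priya JJ, Fatima JJ, Kenji JJ, Noah JJ.
In this assignment every recorded phenotype matches its genotype and every non-founder's genotype is obtainable from its parents' genotypes, so the pedigree is consistent.

Yes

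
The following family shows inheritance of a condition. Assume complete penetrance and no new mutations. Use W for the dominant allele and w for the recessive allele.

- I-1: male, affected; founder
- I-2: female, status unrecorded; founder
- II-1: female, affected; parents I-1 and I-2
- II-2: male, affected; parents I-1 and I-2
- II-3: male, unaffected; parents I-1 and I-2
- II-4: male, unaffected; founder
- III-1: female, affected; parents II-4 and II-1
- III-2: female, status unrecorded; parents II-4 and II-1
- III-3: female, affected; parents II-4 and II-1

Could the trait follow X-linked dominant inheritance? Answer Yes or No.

A consistent assignment under X-linked dominant exists: I-1 X^W Y, I-2 X^W X^w, II-1 X^W X^W, II-2 X^W Y, II-3 X^w Y, II-4 X^w Y, III-1 X^W X^w, III-2 X^W X^w, III-3 X^W X^w.
In this assignment every recorded phenotype matches its genotype and every non-founder's genotype is obtainable from its parents' genotypes, so the pedigree is consistent.

Yes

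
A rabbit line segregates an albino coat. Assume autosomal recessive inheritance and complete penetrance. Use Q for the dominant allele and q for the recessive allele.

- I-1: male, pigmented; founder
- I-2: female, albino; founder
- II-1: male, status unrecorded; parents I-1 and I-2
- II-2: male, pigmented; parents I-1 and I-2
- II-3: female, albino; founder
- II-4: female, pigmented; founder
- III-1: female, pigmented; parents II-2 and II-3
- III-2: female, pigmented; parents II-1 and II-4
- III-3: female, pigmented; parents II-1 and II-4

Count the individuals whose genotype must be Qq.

Obligate heterozygotes: II-2 is pigmented so carries Q and received q from I-2 (qq), so II-2 is Qq; III-1 is pigmented so carries Q and received q from II-3 (qq), so III-1 is Qq.
Every other individual is either homozygous by phenotype or has at least one consistent homozygous assignment, so the count is 2.

2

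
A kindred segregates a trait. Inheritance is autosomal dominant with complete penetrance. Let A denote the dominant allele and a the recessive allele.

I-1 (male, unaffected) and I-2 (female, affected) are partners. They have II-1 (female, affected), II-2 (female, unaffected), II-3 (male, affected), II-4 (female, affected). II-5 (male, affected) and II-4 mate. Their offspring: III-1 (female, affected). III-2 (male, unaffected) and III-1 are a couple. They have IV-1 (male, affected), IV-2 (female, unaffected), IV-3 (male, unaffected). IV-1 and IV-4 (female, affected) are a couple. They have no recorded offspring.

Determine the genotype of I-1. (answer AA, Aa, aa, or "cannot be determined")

I-1 is unaffected, so I-1 is aa.

aa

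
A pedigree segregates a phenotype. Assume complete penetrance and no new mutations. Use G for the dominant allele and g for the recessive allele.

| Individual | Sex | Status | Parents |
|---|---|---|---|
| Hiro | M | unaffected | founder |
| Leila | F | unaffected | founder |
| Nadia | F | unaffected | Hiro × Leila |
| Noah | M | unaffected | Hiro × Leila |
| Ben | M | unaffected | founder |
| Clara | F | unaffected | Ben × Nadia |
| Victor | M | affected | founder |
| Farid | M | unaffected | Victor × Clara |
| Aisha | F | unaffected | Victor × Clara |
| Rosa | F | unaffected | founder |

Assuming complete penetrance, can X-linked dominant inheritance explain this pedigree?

Under X-linked dominant, Aisha (unaffected, female) cannot arise from Victor (affected) × Clara (unaffected).

No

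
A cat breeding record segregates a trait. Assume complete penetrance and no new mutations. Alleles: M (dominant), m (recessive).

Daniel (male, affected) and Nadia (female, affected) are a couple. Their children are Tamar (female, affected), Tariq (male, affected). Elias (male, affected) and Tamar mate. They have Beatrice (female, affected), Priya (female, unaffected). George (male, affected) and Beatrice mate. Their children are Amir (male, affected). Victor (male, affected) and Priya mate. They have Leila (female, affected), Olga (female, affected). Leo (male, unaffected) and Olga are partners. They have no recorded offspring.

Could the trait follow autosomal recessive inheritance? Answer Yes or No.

No

Under autosomal recessive, Priya (unaffected, female) cannot arise from Elias (affected) × Tamar (affected).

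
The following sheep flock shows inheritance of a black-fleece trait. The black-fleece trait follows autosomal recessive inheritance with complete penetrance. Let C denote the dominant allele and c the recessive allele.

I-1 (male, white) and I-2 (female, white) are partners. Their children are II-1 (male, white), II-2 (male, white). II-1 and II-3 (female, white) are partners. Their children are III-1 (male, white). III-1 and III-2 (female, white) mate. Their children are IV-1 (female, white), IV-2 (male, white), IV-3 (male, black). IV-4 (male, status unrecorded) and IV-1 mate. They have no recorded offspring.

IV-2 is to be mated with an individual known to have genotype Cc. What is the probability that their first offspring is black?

III-1 is white so carries C and passed c to IV-3 (cc), so III-1 is Cc.
III-2 is white so carries C and passed c to IV-3 (cc), so III-2 is Cc.
IV-2 is a white offspring of III-1 (Cc) × III-2 (Cc), whose cross gives 1/4 CC : 1/2 Cc : 1/4 cc; conditioning on being white, IV-2 is CC with probability 1/3, Cc with probability 2/3.
Summing over parental genotype combinations, P(offspring is black) = 2/3·1/4 = 1/6.

1/6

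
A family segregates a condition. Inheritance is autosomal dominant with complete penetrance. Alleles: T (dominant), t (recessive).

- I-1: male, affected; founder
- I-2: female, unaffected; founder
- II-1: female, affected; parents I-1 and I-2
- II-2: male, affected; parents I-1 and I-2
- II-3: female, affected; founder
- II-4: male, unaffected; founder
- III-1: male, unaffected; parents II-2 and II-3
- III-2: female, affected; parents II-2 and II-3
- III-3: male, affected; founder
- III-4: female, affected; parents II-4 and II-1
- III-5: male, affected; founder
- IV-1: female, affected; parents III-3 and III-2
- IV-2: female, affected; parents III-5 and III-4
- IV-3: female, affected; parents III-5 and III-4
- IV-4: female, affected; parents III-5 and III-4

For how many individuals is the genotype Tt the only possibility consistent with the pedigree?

4

Obligate heterozygotes: II-1 is affected so carries T and received t from I-2 (tt), so II-1 is Tt; II-2 is affected so carries T and received t from I-2 (tt), so II-2 is Tt; II-3 is affected so carries T and passed t to III-1 (tt), so II-3 is Tt; III-4 is affected so carries T and received t from II-4 (tt), so III-4 is Tt.
Every other individual is either homozygous by phenotype or has at least one consistent homozygous assignment, so the count is 4.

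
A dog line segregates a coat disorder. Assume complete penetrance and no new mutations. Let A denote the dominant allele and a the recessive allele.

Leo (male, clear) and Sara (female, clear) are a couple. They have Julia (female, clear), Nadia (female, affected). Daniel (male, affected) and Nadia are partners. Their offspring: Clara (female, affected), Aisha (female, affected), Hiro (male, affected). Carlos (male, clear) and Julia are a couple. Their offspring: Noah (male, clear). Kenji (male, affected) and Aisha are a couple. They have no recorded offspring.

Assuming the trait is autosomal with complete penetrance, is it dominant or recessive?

Leo and Sara are both clear yet have an affected child Nadia. Under dominance, an affected child requires at least one affected parent, so the trait cannot be dominant.

recessive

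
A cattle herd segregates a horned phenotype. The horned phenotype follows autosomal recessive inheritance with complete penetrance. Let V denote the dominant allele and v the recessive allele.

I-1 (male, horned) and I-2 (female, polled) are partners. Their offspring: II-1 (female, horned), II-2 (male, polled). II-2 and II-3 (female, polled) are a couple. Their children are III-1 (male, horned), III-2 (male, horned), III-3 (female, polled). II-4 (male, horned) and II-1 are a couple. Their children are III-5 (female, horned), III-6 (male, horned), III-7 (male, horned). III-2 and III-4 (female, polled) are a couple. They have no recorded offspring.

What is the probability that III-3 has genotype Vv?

II-2 is polled so carries V and received v from I-1 (vv), so II-2 is Vv.
II-3 is polled so carries V and passed v to III-1 (vv), so II-3 is Vv.
Their cross gives offspring ratios 1/4 VV : 1/2 Vv : 1/4 vv. Conditioning on III-3 being polled, P(Vv) = 1/2 / 3/4 = 2/3.

2/3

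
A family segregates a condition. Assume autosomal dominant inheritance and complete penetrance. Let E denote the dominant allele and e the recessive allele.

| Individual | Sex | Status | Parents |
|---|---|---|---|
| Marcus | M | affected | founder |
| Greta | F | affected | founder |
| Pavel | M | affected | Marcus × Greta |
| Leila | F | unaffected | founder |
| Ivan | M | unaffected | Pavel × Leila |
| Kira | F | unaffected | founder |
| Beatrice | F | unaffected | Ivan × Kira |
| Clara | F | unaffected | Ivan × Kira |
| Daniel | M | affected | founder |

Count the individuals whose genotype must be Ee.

Obligate heterozygotes: Pavel is affected so carries E and passed e to Ivan (ee), so Pavel is Ee.
Every other individual is either homozygous by phenotype or has at least one consistent homozygous assignment, so the count is 1.

1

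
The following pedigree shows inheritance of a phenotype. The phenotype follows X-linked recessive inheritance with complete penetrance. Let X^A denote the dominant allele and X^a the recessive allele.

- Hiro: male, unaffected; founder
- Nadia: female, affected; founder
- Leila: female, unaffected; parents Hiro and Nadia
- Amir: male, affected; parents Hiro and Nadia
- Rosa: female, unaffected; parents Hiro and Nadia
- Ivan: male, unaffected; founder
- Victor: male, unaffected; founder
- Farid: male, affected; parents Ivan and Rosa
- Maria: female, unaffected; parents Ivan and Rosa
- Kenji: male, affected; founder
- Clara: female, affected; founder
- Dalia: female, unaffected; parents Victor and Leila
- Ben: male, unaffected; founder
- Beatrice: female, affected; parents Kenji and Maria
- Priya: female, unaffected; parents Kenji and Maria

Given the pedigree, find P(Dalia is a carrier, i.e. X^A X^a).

Victor is unaffected, so Victor is X^A Y.
Leila is unaffected so carries A and received a from Nadia (X^a X^a), so Leila is X^A X^a.
Their cross gives offspring ratios 1/2 X^A X^A : 1/2 X^A X^a. Conditioning on Dalia being unaffected, P(X^A X^a) = 1/2 / 1 = 1/2.

1/2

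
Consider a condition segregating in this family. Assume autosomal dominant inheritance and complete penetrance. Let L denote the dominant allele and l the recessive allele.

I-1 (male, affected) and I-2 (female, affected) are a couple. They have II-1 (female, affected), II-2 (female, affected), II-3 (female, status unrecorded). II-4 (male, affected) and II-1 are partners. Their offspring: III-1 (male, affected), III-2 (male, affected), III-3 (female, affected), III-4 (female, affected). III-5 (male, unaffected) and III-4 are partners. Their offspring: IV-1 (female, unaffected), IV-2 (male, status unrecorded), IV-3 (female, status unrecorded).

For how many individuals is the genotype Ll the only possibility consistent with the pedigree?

Obligate heterozygotes: III-4 is affected so carries L and passed l to IV-1 (ll), so III-4 is Ll.
Every other individual is either homozygous by phenotype or has at least one consistent homozygous assignment, so the count is 1.

1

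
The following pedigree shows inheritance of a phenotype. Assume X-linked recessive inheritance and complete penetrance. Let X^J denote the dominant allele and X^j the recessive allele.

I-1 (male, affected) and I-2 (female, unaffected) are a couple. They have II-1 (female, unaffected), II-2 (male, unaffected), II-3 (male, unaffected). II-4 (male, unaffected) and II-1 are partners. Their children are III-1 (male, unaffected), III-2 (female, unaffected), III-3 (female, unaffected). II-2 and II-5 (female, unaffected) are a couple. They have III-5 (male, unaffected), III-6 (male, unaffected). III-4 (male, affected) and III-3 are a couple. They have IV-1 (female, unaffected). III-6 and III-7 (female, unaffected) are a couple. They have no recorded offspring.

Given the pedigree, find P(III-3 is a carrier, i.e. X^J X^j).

II-4 is unaffected, so II-4 is X^J Y.
II-1 is unaffected so carries J and received j from I-1 (X^j Y), so II-1 is X^J X^j.
Their cross gives offspring ratios 1/2 X^J X^J : 1/2 X^J X^j. Conditioning on III-3 being unaffected, P(X^J X^j) = 1/2 / 1 = 1/2 before taking III-3's own offspring into account.
III-4 is affected, so III-4 is X^j Y.
Now use III-3's offspring. Probability of each recorded status — unaffected daughter IV-1: 1/2 if III-3 is X^J X^j, 1 if X^J X^J.
Bayes: P(X^J X^j) = 1/2·1/2 / (1/2·1/2 + 1/2·1) = 1/3.

1/3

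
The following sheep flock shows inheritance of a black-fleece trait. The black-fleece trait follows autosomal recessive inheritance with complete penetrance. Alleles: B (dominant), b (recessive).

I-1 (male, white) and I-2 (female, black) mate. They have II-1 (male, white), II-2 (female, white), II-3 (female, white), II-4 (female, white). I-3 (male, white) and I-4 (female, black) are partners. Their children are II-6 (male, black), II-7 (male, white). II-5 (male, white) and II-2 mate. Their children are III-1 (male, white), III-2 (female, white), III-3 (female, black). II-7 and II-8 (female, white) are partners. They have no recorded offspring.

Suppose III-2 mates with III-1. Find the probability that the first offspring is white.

II-5 is white so carries B and passed b to III-3 (bb), so II-5 is Bb.
II-2 is white so carries B and received b from I-2 (bb), so II-2 is Bb.
III-2 is a white offspring of II-5 (Bb) × II-2 (Bb), whose cross gives 1/4 BB : 1/2 Bb : 1/4 bb; conditioning on being white, III-2 is BB with probability 1/3, Bb with probability 2/3.
III-1 is a white offspring of II-5 (Bb) × II-2 (Bb), whose cross gives 1/4 BB : 1/2 Bb : 1/4 bb; conditioning on being white, III-1 is BB with probability 1/3, Bb with probability 2/3.
Summing over parental genotype combinations, P(offspring is white) = 1/9·1 + 2/9·1 + 2/9·1 + 4/9·3/4 = 8/9.

8/9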